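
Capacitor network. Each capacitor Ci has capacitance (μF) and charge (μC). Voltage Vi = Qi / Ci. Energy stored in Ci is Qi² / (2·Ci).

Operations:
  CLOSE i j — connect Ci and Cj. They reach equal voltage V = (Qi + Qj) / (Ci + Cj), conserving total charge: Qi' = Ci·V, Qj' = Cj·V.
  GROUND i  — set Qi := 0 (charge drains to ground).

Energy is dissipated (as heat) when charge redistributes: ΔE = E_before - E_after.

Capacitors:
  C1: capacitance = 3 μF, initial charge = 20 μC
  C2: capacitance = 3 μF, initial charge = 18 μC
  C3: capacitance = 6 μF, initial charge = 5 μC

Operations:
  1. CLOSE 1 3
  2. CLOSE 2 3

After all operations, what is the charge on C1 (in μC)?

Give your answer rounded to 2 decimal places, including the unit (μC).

Answer: 8.33 μC

Derivation:
Initial: C1(3μF, Q=20μC, V=6.67V), C2(3μF, Q=18μC, V=6.00V), C3(6μF, Q=5μC, V=0.83V)
Op 1: CLOSE 1-3: Q_total=25.00, C_total=9.00, V=2.78; Q1=8.33, Q3=16.67; dissipated=34.028
Op 2: CLOSE 2-3: Q_total=34.67, C_total=9.00, V=3.85; Q2=11.56, Q3=23.11; dissipated=10.383
Final charges: Q1=8.33, Q2=11.56, Q3=23.11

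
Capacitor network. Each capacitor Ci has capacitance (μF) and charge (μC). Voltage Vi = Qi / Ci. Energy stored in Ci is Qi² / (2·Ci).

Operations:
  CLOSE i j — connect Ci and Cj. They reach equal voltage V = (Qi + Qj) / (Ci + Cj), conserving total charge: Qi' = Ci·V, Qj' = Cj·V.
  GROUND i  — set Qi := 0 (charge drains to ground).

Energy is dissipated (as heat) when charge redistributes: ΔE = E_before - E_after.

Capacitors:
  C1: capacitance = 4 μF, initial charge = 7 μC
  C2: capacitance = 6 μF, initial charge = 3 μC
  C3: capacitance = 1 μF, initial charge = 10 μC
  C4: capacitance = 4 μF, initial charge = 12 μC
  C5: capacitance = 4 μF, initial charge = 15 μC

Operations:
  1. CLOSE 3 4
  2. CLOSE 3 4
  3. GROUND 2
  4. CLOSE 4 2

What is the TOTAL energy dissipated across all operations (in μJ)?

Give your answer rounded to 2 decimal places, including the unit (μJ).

Answer: 43.58 μJ

Derivation:
Initial: C1(4μF, Q=7μC, V=1.75V), C2(6μF, Q=3μC, V=0.50V), C3(1μF, Q=10μC, V=10.00V), C4(4μF, Q=12μC, V=3.00V), C5(4μF, Q=15μC, V=3.75V)
Op 1: CLOSE 3-4: Q_total=22.00, C_total=5.00, V=4.40; Q3=4.40, Q4=17.60; dissipated=19.600
Op 2: CLOSE 3-4: Q_total=22.00, C_total=5.00, V=4.40; Q3=4.40, Q4=17.60; dissipated=0.000
Op 3: GROUND 2: Q2=0; energy lost=0.750
Op 4: CLOSE 4-2: Q_total=17.60, C_total=10.00, V=1.76; Q4=7.04, Q2=10.56; dissipated=23.232
Total dissipated: 43.582 μJ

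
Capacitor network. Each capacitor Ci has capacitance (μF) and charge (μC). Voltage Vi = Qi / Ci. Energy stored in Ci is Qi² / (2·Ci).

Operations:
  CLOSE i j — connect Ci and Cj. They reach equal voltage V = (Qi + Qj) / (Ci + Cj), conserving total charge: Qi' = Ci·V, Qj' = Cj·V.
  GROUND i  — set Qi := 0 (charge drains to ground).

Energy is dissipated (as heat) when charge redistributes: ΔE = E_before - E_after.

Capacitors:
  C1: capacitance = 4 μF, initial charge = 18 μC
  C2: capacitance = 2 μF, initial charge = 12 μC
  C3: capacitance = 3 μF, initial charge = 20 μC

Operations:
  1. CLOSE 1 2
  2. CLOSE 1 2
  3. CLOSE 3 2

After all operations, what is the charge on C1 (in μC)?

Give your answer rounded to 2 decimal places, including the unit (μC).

Initial: C1(4μF, Q=18μC, V=4.50V), C2(2μF, Q=12μC, V=6.00V), C3(3μF, Q=20μC, V=6.67V)
Op 1: CLOSE 1-2: Q_total=30.00, C_total=6.00, V=5.00; Q1=20.00, Q2=10.00; dissipated=1.500
Op 2: CLOSE 1-2: Q_total=30.00, C_total=6.00, V=5.00; Q1=20.00, Q2=10.00; dissipated=0.000
Op 3: CLOSE 3-2: Q_total=30.00, C_total=5.00, V=6.00; Q3=18.00, Q2=12.00; dissipated=1.667
Final charges: Q1=20.00, Q2=12.00, Q3=18.00

Answer: 20.00 μC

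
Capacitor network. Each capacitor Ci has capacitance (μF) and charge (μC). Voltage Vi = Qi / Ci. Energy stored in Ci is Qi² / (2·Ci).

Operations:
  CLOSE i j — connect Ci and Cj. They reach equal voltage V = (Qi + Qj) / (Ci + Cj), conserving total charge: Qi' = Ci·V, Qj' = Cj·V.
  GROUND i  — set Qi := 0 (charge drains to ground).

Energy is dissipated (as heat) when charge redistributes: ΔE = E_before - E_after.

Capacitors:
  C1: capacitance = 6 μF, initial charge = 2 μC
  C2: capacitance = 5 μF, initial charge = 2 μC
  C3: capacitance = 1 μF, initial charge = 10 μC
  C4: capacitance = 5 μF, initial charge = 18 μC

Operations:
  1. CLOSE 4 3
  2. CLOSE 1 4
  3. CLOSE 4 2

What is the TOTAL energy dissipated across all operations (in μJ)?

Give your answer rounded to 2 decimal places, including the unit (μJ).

Initial: C1(6μF, Q=2μC, V=0.33V), C2(5μF, Q=2μC, V=0.40V), C3(1μF, Q=10μC, V=10.00V), C4(5μF, Q=18μC, V=3.60V)
Op 1: CLOSE 4-3: Q_total=28.00, C_total=6.00, V=4.67; Q4=23.33, Q3=4.67; dissipated=17.067
Op 2: CLOSE 1-4: Q_total=25.33, C_total=11.00, V=2.30; Q1=13.82, Q4=11.52; dissipated=25.606
Op 3: CLOSE 4-2: Q_total=13.52, C_total=10.00, V=1.35; Q4=6.76, Q2=6.76; dissipated=4.527
Total dissipated: 47.200 μJ

Answer: 47.20 μJ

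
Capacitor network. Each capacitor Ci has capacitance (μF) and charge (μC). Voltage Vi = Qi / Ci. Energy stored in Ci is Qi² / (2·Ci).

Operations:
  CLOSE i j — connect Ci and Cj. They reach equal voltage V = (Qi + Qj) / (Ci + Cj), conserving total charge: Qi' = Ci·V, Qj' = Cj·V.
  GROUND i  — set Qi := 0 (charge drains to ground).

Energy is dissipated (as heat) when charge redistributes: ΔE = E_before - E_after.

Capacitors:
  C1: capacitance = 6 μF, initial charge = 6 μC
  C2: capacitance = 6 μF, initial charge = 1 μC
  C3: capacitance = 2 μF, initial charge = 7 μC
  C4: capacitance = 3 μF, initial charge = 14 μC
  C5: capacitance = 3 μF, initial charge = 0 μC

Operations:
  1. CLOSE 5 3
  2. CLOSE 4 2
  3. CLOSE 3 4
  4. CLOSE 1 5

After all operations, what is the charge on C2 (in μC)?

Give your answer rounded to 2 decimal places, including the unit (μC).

Answer: 10.00 μC

Derivation:
Initial: C1(6μF, Q=6μC, V=1.00V), C2(6μF, Q=1μC, V=0.17V), C3(2μF, Q=7μC, V=3.50V), C4(3μF, Q=14μC, V=4.67V), C5(3μF, Q=0μC, V=0.00V)
Op 1: CLOSE 5-3: Q_total=7.00, C_total=5.00, V=1.40; Q5=4.20, Q3=2.80; dissipated=7.350
Op 2: CLOSE 4-2: Q_total=15.00, C_total=9.00, V=1.67; Q4=5.00, Q2=10.00; dissipated=20.250
Op 3: CLOSE 3-4: Q_total=7.80, C_total=5.00, V=1.56; Q3=3.12, Q4=4.68; dissipated=0.043
Op 4: CLOSE 1-5: Q_total=10.20, C_total=9.00, V=1.13; Q1=6.80, Q5=3.40; dissipated=0.160
Final charges: Q1=6.80, Q2=10.00, Q3=3.12, Q4=4.68, Q5=3.40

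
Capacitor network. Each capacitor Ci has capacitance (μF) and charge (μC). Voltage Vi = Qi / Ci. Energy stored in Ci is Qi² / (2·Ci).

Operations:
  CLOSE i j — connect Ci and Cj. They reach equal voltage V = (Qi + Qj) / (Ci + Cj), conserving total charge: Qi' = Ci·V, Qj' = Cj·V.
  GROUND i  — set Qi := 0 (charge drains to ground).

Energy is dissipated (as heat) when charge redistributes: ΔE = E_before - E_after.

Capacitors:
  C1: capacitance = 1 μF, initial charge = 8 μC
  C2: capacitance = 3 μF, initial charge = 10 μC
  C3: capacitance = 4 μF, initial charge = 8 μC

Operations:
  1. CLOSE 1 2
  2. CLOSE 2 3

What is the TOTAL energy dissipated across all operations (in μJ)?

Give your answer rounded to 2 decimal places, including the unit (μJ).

Answer: 13.52 μJ

Derivation:
Initial: C1(1μF, Q=8μC, V=8.00V), C2(3μF, Q=10μC, V=3.33V), C3(4μF, Q=8μC, V=2.00V)
Op 1: CLOSE 1-2: Q_total=18.00, C_total=4.00, V=4.50; Q1=4.50, Q2=13.50; dissipated=8.167
Op 2: CLOSE 2-3: Q_total=21.50, C_total=7.00, V=3.07; Q2=9.21, Q3=12.29; dissipated=5.357
Total dissipated: 13.524 μJ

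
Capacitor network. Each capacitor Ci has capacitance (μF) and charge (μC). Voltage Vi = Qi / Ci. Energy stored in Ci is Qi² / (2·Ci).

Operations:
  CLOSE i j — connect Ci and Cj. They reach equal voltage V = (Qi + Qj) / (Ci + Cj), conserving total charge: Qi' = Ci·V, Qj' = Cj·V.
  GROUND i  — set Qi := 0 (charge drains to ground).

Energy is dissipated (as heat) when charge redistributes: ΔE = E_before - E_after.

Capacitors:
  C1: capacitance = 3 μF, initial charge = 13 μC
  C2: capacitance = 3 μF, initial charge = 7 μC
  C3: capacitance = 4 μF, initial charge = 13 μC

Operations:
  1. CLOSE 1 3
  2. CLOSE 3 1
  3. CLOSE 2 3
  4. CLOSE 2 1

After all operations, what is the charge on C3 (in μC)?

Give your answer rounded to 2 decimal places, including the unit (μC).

Initial: C1(3μF, Q=13μC, V=4.33V), C2(3μF, Q=7μC, V=2.33V), C3(4μF, Q=13μC, V=3.25V)
Op 1: CLOSE 1-3: Q_total=26.00, C_total=7.00, V=3.71; Q1=11.14, Q3=14.86; dissipated=1.006
Op 2: CLOSE 3-1: Q_total=26.00, C_total=7.00, V=3.71; Q3=14.86, Q1=11.14; dissipated=0.000
Op 3: CLOSE 2-3: Q_total=21.86, C_total=7.00, V=3.12; Q2=9.37, Q3=12.49; dissipated=1.635
Op 4: CLOSE 2-1: Q_total=20.51, C_total=6.00, V=3.42; Q2=10.26, Q1=10.26; dissipated=0.263
Final charges: Q1=10.26, Q2=10.26, Q3=12.49

Answer: 12.49 μC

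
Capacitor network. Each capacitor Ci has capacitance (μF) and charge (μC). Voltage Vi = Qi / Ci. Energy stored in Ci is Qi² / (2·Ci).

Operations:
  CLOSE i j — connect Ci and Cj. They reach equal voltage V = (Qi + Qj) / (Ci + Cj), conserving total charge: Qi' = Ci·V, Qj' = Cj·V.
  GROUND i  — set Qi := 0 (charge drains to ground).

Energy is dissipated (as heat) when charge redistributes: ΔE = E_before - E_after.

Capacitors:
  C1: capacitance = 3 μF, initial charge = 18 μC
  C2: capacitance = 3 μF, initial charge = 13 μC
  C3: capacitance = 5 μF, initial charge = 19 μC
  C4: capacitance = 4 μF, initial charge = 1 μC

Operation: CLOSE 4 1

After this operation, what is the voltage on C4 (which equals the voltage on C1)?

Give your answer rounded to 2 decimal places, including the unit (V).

Answer: 2.71 V

Derivation:
Initial: C1(3μF, Q=18μC, V=6.00V), C2(3μF, Q=13μC, V=4.33V), C3(5μF, Q=19μC, V=3.80V), C4(4μF, Q=1μC, V=0.25V)
Op 1: CLOSE 4-1: Q_total=19.00, C_total=7.00, V=2.71; Q4=10.86, Q1=8.14; dissipated=28.339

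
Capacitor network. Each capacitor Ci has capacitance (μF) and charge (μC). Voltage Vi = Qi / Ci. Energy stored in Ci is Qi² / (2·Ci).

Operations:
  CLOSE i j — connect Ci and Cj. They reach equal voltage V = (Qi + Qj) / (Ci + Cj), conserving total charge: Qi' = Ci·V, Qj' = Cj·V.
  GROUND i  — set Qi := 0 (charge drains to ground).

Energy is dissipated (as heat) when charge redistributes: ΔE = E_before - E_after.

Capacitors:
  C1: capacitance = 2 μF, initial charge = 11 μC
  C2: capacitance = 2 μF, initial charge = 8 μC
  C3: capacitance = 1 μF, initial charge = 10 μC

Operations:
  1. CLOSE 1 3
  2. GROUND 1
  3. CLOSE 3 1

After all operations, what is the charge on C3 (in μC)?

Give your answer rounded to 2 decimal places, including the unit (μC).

Answer: 2.33 μC

Derivation:
Initial: C1(2μF, Q=11μC, V=5.50V), C2(2μF, Q=8μC, V=4.00V), C3(1μF, Q=10μC, V=10.00V)
Op 1: CLOSE 1-3: Q_total=21.00, C_total=3.00, V=7.00; Q1=14.00, Q3=7.00; dissipated=6.750
Op 2: GROUND 1: Q1=0; energy lost=49.000
Op 3: CLOSE 3-1: Q_total=7.00, C_total=3.00, V=2.33; Q3=2.33, Q1=4.67; dissipated=16.333
Final charges: Q1=4.67, Q2=8.00, Q3=2.33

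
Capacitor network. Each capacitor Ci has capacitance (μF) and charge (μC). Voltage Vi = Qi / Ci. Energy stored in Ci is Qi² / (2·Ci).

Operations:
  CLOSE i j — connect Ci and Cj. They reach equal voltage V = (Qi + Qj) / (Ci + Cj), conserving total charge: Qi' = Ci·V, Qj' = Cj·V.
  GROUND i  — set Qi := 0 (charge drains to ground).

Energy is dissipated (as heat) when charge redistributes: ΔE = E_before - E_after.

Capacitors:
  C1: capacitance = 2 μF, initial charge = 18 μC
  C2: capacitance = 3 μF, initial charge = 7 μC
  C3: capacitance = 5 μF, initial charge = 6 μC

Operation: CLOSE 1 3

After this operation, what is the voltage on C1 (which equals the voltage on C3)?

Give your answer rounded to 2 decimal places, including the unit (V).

Initial: C1(2μF, Q=18μC, V=9.00V), C2(3μF, Q=7μC, V=2.33V), C3(5μF, Q=6μC, V=1.20V)
Op 1: CLOSE 1-3: Q_total=24.00, C_total=7.00, V=3.43; Q1=6.86, Q3=17.14; dissipated=43.457

Answer: 3.43 V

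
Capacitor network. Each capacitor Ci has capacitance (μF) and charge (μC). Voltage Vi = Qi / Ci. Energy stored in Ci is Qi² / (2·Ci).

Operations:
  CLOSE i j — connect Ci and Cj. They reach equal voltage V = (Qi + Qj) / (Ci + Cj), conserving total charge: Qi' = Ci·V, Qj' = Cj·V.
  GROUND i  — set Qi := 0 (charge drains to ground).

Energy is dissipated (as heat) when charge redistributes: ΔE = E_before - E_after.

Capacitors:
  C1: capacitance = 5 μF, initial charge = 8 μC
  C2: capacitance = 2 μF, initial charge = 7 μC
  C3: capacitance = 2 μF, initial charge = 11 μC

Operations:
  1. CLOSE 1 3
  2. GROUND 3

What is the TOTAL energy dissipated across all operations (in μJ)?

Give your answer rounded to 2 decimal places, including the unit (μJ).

Initial: C1(5μF, Q=8μC, V=1.60V), C2(2μF, Q=7μC, V=3.50V), C3(2μF, Q=11μC, V=5.50V)
Op 1: CLOSE 1-3: Q_total=19.00, C_total=7.00, V=2.71; Q1=13.57, Q3=5.43; dissipated=10.864
Op 2: GROUND 3: Q3=0; energy lost=7.367
Total dissipated: 18.232 μJ

Answer: 18.23 μJ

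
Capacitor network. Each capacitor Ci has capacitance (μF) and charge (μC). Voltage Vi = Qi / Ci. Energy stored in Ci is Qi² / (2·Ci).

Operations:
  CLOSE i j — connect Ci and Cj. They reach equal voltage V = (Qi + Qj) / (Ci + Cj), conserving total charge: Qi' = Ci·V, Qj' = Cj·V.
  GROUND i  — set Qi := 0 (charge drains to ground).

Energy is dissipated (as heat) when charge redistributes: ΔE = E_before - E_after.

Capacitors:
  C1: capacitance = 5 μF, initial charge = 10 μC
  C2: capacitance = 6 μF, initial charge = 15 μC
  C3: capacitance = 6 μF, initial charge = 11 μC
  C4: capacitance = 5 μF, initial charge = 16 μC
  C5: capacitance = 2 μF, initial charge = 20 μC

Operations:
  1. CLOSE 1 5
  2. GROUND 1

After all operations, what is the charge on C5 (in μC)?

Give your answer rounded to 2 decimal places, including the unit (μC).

Initial: C1(5μF, Q=10μC, V=2.00V), C2(6μF, Q=15μC, V=2.50V), C3(6μF, Q=11μC, V=1.83V), C4(5μF, Q=16μC, V=3.20V), C5(2μF, Q=20μC, V=10.00V)
Op 1: CLOSE 1-5: Q_total=30.00, C_total=7.00, V=4.29; Q1=21.43, Q5=8.57; dissipated=45.714
Op 2: GROUND 1: Q1=0; energy lost=45.918
Final charges: Q1=0.00, Q2=15.00, Q3=11.00, Q4=16.00, Q5=8.57

Answer: 8.57 μC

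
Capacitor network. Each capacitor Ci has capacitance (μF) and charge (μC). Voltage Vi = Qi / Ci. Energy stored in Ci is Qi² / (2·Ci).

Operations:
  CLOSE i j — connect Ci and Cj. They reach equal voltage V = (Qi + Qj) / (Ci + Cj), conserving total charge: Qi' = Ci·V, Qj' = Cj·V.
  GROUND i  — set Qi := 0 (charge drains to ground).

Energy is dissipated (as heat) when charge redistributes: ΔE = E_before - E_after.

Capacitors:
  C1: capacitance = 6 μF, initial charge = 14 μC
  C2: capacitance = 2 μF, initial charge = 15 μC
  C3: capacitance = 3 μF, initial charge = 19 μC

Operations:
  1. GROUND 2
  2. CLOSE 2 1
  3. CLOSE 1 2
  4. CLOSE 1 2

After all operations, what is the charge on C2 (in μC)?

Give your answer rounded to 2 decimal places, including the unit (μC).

Initial: C1(6μF, Q=14μC, V=2.33V), C2(2μF, Q=15μC, V=7.50V), C3(3μF, Q=19μC, V=6.33V)
Op 1: GROUND 2: Q2=0; energy lost=56.250
Op 2: CLOSE 2-1: Q_total=14.00, C_total=8.00, V=1.75; Q2=3.50, Q1=10.50; dissipated=4.083
Op 3: CLOSE 1-2: Q_total=14.00, C_total=8.00, V=1.75; Q1=10.50, Q2=3.50; dissipated=0.000
Op 4: CLOSE 1-2: Q_total=14.00, C_total=8.00, V=1.75; Q1=10.50, Q2=3.50; dissipated=0.000
Final charges: Q1=10.50, Q2=3.50, Q3=19.00

Answer: 3.50 μC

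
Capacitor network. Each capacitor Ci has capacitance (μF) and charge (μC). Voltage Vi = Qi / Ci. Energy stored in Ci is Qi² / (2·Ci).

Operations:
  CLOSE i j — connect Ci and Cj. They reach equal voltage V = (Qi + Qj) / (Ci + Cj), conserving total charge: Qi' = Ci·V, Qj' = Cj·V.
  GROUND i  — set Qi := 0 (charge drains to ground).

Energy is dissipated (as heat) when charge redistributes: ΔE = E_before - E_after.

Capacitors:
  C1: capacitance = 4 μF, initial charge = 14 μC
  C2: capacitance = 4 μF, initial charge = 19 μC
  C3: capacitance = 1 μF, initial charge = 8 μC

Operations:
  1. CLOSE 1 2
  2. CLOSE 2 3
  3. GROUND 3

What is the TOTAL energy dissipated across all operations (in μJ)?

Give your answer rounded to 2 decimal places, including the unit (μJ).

Initial: C1(4μF, Q=14μC, V=3.50V), C2(4μF, Q=19μC, V=4.75V), C3(1μF, Q=8μC, V=8.00V)
Op 1: CLOSE 1-2: Q_total=33.00, C_total=8.00, V=4.12; Q1=16.50, Q2=16.50; dissipated=1.562
Op 2: CLOSE 2-3: Q_total=24.50, C_total=5.00, V=4.90; Q2=19.60, Q3=4.90; dissipated=6.006
Op 3: GROUND 3: Q3=0; energy lost=12.005
Total dissipated: 19.574 μJ

Answer: 19.57 μJ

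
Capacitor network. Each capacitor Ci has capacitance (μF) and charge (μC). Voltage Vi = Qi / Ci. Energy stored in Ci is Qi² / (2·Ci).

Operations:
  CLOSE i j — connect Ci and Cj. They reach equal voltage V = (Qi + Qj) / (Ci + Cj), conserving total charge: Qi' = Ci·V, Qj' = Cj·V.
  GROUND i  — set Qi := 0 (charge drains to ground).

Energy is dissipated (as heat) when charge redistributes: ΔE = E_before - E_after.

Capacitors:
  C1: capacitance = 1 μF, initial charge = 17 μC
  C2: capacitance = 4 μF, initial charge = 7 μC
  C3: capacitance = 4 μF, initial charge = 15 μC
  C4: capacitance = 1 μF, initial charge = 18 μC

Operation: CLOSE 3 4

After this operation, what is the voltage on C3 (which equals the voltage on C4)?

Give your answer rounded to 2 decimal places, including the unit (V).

Initial: C1(1μF, Q=17μC, V=17.00V), C2(4μF, Q=7μC, V=1.75V), C3(4μF, Q=15μC, V=3.75V), C4(1μF, Q=18μC, V=18.00V)
Op 1: CLOSE 3-4: Q_total=33.00, C_total=5.00, V=6.60; Q3=26.40, Q4=6.60; dissipated=81.225

Answer: 6.60 V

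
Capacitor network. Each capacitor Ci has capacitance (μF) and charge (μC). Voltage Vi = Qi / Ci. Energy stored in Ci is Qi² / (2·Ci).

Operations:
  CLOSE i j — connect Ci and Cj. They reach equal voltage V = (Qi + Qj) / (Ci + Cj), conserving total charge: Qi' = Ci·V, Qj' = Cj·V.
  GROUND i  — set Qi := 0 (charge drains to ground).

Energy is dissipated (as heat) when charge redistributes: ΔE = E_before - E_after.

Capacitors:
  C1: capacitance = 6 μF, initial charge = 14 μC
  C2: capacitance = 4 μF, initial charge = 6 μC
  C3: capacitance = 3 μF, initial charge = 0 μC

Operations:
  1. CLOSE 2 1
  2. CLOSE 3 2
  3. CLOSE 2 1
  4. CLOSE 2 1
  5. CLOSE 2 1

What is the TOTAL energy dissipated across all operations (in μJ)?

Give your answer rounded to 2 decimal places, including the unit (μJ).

Initial: C1(6μF, Q=14μC, V=2.33V), C2(4μF, Q=6μC, V=1.50V), C3(3μF, Q=0μC, V=0.00V)
Op 1: CLOSE 2-1: Q_total=20.00, C_total=10.00, V=2.00; Q2=8.00, Q1=12.00; dissipated=0.833
Op 2: CLOSE 3-2: Q_total=8.00, C_total=7.00, V=1.14; Q3=3.43, Q2=4.57; dissipated=3.429
Op 3: CLOSE 2-1: Q_total=16.57, C_total=10.00, V=1.66; Q2=6.63, Q1=9.94; dissipated=0.882
Op 4: CLOSE 2-1: Q_total=16.57, C_total=10.00, V=1.66; Q2=6.63, Q1=9.94; dissipated=0.000
Op 5: CLOSE 2-1: Q_total=16.57, C_total=10.00, V=1.66; Q2=6.63, Q1=9.94; dissipated=0.000
Total dissipated: 5.144 μJ

Answer: 5.14 μJ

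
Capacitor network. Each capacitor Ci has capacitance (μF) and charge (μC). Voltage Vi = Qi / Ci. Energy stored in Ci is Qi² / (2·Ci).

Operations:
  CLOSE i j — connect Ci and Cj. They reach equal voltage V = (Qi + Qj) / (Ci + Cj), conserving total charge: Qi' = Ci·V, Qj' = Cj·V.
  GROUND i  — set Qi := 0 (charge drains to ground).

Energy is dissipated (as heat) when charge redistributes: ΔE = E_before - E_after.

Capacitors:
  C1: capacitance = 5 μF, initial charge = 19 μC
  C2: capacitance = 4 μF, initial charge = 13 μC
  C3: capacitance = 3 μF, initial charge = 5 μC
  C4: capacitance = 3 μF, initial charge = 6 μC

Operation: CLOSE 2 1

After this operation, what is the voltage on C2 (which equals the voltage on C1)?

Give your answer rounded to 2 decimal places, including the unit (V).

Initial: C1(5μF, Q=19μC, V=3.80V), C2(4μF, Q=13μC, V=3.25V), C3(3μF, Q=5μC, V=1.67V), C4(3μF, Q=6μC, V=2.00V)
Op 1: CLOSE 2-1: Q_total=32.00, C_total=9.00, V=3.56; Q2=14.22, Q1=17.78; dissipated=0.336

Answer: 3.56 V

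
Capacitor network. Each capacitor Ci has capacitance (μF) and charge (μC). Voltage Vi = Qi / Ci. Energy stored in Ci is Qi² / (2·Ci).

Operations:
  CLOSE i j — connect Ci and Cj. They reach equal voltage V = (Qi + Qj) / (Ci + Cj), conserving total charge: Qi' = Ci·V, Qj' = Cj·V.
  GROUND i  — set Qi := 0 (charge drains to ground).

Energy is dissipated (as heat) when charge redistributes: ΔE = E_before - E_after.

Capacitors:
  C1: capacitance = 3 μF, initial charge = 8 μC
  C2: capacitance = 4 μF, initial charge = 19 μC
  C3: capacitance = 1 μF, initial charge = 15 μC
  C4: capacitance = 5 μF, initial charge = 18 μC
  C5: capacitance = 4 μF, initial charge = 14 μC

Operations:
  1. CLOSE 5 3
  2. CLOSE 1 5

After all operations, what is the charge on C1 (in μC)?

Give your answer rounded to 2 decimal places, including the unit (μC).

Initial: C1(3μF, Q=8μC, V=2.67V), C2(4μF, Q=19μC, V=4.75V), C3(1μF, Q=15μC, V=15.00V), C4(5μF, Q=18μC, V=3.60V), C5(4μF, Q=14μC, V=3.50V)
Op 1: CLOSE 5-3: Q_total=29.00, C_total=5.00, V=5.80; Q5=23.20, Q3=5.80; dissipated=52.900
Op 2: CLOSE 1-5: Q_total=31.20, C_total=7.00, V=4.46; Q1=13.37, Q5=17.83; dissipated=8.415
Final charges: Q1=13.37, Q2=19.00, Q3=5.80, Q4=18.00, Q5=17.83

Answer: 13.37 μC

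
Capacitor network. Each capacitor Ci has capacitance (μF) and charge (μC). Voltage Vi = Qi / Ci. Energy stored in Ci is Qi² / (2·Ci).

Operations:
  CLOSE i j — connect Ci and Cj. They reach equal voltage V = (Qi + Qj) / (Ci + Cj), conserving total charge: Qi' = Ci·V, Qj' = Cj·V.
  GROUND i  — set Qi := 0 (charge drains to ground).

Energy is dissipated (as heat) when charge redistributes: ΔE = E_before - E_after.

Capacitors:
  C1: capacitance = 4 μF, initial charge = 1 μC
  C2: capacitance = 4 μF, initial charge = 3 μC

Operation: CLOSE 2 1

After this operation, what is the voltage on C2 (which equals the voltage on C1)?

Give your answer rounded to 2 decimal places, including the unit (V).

Initial: C1(4μF, Q=1μC, V=0.25V), C2(4μF, Q=3μC, V=0.75V)
Op 1: CLOSE 2-1: Q_total=4.00, C_total=8.00, V=0.50; Q2=2.00, Q1=2.00; dissipated=0.250

Answer: 0.50 V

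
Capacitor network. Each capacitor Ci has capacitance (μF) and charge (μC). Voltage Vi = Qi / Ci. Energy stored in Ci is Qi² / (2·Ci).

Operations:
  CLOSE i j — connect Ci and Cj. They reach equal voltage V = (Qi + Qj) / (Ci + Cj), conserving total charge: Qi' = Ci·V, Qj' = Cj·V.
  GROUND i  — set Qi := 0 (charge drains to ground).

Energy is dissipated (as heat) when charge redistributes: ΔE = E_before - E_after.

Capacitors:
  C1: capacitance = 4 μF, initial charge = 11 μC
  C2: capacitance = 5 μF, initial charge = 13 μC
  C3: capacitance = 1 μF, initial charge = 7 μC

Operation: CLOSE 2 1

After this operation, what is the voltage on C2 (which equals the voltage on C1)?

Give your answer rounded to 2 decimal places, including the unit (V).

Answer: 2.67 V

Derivation:
Initial: C1(4μF, Q=11μC, V=2.75V), C2(5μF, Q=13μC, V=2.60V), C3(1μF, Q=7μC, V=7.00V)
Op 1: CLOSE 2-1: Q_total=24.00, C_total=9.00, V=2.67; Q2=13.33, Q1=10.67; dissipated=0.025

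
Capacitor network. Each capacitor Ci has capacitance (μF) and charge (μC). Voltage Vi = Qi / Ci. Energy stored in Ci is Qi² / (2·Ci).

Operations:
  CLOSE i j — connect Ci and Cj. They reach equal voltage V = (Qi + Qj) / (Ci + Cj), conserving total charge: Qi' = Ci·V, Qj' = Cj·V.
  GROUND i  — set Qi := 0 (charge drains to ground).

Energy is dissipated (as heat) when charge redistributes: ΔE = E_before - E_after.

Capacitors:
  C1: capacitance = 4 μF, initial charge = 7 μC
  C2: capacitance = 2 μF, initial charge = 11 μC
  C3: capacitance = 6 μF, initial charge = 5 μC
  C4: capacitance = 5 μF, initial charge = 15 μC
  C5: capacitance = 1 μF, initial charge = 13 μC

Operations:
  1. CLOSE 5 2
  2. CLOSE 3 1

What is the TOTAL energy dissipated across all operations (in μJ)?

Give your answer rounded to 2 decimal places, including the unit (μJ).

Initial: C1(4μF, Q=7μC, V=1.75V), C2(2μF, Q=11μC, V=5.50V), C3(6μF, Q=5μC, V=0.83V), C4(5μF, Q=15μC, V=3.00V), C5(1μF, Q=13μC, V=13.00V)
Op 1: CLOSE 5-2: Q_total=24.00, C_total=3.00, V=8.00; Q5=8.00, Q2=16.00; dissipated=18.750
Op 2: CLOSE 3-1: Q_total=12.00, C_total=10.00, V=1.20; Q3=7.20, Q1=4.80; dissipated=1.008
Total dissipated: 19.758 μJ

Answer: 19.76 μJ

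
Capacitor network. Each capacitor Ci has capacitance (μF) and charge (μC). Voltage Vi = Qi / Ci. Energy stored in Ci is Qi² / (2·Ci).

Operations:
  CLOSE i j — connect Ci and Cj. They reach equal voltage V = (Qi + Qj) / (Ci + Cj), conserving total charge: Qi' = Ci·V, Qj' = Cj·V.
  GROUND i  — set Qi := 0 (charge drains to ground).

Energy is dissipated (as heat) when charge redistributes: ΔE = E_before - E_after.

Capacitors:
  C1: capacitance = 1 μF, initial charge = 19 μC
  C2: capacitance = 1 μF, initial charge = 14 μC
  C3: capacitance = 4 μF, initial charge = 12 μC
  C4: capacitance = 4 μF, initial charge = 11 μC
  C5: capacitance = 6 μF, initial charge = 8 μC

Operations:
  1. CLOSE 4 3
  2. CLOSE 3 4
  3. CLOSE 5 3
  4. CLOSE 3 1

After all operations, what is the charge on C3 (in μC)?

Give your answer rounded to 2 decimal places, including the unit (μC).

Answer: 21.44 μC

Derivation:
Initial: C1(1μF, Q=19μC, V=19.00V), C2(1μF, Q=14μC, V=14.00V), C3(4μF, Q=12μC, V=3.00V), C4(4μF, Q=11μC, V=2.75V), C5(6μF, Q=8μC, V=1.33V)
Op 1: CLOSE 4-3: Q_total=23.00, C_total=8.00, V=2.88; Q4=11.50, Q3=11.50; dissipated=0.062
Op 2: CLOSE 3-4: Q_total=23.00, C_total=8.00, V=2.88; Q3=11.50, Q4=11.50; dissipated=0.000
Op 3: CLOSE 5-3: Q_total=19.50, C_total=10.00, V=1.95; Q5=11.70, Q3=7.80; dissipated=2.852
Op 4: CLOSE 3-1: Q_total=26.80, C_total=5.00, V=5.36; Q3=21.44, Q1=5.36; dissipated=116.281
Final charges: Q1=5.36, Q2=14.00, Q3=21.44, Q4=11.50, Q5=11.70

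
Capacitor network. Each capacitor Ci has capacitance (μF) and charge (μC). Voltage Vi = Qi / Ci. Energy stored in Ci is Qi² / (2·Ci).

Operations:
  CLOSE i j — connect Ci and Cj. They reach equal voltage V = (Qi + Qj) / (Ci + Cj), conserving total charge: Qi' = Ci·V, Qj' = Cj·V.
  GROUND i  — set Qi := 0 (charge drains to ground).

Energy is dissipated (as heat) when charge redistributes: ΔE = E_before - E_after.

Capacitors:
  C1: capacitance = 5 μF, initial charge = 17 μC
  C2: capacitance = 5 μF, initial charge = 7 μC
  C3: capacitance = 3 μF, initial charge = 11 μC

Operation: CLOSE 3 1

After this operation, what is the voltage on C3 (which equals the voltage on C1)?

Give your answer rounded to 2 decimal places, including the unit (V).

Answer: 3.50 V

Derivation:
Initial: C1(5μF, Q=17μC, V=3.40V), C2(5μF, Q=7μC, V=1.40V), C3(3μF, Q=11μC, V=3.67V)
Op 1: CLOSE 3-1: Q_total=28.00, C_total=8.00, V=3.50; Q3=10.50, Q1=17.50; dissipated=0.067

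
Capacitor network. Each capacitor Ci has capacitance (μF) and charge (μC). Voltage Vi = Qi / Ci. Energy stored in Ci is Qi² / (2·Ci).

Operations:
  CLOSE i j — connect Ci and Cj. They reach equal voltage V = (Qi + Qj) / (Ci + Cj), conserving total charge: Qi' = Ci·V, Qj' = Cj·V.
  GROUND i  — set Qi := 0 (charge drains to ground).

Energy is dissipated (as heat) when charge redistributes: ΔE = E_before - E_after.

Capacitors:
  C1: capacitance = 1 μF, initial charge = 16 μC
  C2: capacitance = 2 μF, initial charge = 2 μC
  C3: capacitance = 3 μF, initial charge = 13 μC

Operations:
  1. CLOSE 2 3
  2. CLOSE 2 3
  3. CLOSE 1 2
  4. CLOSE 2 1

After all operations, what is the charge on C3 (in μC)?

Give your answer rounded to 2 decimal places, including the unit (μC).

Answer: 9.00 μC

Derivation:
Initial: C1(1μF, Q=16μC, V=16.00V), C2(2μF, Q=2μC, V=1.00V), C3(3μF, Q=13μC, V=4.33V)
Op 1: CLOSE 2-3: Q_total=15.00, C_total=5.00, V=3.00; Q2=6.00, Q3=9.00; dissipated=6.667
Op 2: CLOSE 2-3: Q_total=15.00, C_total=5.00, V=3.00; Q2=6.00, Q3=9.00; dissipated=0.000
Op 3: CLOSE 1-2: Q_total=22.00, C_total=3.00, V=7.33; Q1=7.33, Q2=14.67; dissipated=56.333
Op 4: CLOSE 2-1: Q_total=22.00, C_total=3.00, V=7.33; Q2=14.67, Q1=7.33; dissipated=0.000
Final charges: Q1=7.33, Q2=14.67, Q3=9.00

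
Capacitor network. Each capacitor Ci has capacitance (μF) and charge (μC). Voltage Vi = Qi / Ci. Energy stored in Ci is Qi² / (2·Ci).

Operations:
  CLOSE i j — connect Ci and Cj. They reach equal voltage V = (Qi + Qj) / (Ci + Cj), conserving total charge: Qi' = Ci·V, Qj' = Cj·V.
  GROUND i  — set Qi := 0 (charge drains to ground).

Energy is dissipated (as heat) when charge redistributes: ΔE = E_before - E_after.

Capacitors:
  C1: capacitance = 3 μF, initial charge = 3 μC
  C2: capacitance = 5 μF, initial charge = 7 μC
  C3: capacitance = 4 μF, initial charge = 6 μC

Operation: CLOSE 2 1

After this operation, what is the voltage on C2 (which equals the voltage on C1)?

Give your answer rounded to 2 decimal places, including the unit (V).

Answer: 1.25 V

Derivation:
Initial: C1(3μF, Q=3μC, V=1.00V), C2(5μF, Q=7μC, V=1.40V), C3(4μF, Q=6μC, V=1.50V)
Op 1: CLOSE 2-1: Q_total=10.00, C_total=8.00, V=1.25; Q2=6.25, Q1=3.75; dissipated=0.150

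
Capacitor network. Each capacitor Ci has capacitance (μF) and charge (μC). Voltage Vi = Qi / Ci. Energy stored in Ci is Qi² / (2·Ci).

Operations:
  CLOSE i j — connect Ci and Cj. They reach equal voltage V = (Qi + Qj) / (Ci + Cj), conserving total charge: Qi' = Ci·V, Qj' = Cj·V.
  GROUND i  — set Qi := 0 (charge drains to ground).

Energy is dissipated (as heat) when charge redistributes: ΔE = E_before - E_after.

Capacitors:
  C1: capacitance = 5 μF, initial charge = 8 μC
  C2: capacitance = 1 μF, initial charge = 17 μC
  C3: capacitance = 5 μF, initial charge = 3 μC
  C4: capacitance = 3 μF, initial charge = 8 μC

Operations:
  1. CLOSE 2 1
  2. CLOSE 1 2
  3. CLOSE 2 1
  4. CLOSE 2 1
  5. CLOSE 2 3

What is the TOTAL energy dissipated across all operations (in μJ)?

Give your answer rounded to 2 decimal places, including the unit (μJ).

Answer: 104.12 μJ

Derivation:
Initial: C1(5μF, Q=8μC, V=1.60V), C2(1μF, Q=17μC, V=17.00V), C3(5μF, Q=3μC, V=0.60V), C4(3μF, Q=8μC, V=2.67V)
Op 1: CLOSE 2-1: Q_total=25.00, C_total=6.00, V=4.17; Q2=4.17, Q1=20.83; dissipated=98.817
Op 2: CLOSE 1-2: Q_total=25.00, C_total=6.00, V=4.17; Q1=20.83, Q2=4.17; dissipated=0.000
Op 3: CLOSE 2-1: Q_total=25.00, C_total=6.00, V=4.17; Q2=4.17, Q1=20.83; dissipated=0.000
Op 4: CLOSE 2-1: Q_total=25.00, C_total=6.00, V=4.17; Q2=4.17, Q1=20.83; dissipated=0.000
Op 5: CLOSE 2-3: Q_total=7.17, C_total=6.00, V=1.19; Q2=1.19, Q3=5.97; dissipated=5.300
Total dissipated: 104.117 μJ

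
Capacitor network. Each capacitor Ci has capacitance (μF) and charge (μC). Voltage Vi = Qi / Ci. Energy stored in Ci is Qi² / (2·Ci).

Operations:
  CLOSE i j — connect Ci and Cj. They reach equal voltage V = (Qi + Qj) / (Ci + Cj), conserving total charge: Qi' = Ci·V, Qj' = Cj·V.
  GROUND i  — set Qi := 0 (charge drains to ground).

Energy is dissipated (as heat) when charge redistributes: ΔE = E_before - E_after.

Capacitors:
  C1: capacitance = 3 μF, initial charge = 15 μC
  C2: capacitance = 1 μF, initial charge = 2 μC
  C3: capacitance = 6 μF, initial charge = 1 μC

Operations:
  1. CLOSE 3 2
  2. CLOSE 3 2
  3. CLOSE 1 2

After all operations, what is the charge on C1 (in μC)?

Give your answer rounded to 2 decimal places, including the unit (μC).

Initial: C1(3μF, Q=15μC, V=5.00V), C2(1μF, Q=2μC, V=2.00V), C3(6μF, Q=1μC, V=0.17V)
Op 1: CLOSE 3-2: Q_total=3.00, C_total=7.00, V=0.43; Q3=2.57, Q2=0.43; dissipated=1.440
Op 2: CLOSE 3-2: Q_total=3.00, C_total=7.00, V=0.43; Q3=2.57, Q2=0.43; dissipated=0.000
Op 3: CLOSE 1-2: Q_total=15.43, C_total=4.00, V=3.86; Q1=11.57, Q2=3.86; dissipated=7.837
Final charges: Q1=11.57, Q2=3.86, Q3=2.57

Answer: 11.57 μC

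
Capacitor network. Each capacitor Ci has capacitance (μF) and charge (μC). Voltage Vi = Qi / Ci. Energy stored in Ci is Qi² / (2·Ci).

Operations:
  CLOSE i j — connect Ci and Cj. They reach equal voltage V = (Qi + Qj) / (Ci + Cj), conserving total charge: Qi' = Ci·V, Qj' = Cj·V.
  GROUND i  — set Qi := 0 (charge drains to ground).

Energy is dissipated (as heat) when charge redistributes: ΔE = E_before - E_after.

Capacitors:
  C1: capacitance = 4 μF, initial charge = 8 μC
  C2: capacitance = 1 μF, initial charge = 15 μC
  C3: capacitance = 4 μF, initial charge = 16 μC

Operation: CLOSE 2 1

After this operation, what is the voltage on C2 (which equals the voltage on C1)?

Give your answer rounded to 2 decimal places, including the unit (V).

Answer: 4.60 V

Derivation:
Initial: C1(4μF, Q=8μC, V=2.00V), C2(1μF, Q=15μC, V=15.00V), C3(4μF, Q=16μC, V=4.00V)
Op 1: CLOSE 2-1: Q_total=23.00, C_total=5.00, V=4.60; Q2=4.60, Q1=18.40; dissipated=67.600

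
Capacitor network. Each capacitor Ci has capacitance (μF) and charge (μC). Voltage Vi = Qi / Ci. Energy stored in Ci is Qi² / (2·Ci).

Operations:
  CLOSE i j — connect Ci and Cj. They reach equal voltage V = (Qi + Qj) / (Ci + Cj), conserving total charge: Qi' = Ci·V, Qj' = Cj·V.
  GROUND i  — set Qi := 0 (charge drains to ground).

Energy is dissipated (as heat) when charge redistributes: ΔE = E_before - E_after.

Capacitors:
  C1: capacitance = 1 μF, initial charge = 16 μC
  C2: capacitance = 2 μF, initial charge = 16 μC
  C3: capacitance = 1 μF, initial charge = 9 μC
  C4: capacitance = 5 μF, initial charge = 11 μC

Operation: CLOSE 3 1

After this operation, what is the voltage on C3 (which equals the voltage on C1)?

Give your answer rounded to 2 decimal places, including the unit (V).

Initial: C1(1μF, Q=16μC, V=16.00V), C2(2μF, Q=16μC, V=8.00V), C3(1μF, Q=9μC, V=9.00V), C4(5μF, Q=11μC, V=2.20V)
Op 1: CLOSE 3-1: Q_total=25.00, C_total=2.00, V=12.50; Q3=12.50, Q1=12.50; dissipated=12.250

Answer: 12.50 V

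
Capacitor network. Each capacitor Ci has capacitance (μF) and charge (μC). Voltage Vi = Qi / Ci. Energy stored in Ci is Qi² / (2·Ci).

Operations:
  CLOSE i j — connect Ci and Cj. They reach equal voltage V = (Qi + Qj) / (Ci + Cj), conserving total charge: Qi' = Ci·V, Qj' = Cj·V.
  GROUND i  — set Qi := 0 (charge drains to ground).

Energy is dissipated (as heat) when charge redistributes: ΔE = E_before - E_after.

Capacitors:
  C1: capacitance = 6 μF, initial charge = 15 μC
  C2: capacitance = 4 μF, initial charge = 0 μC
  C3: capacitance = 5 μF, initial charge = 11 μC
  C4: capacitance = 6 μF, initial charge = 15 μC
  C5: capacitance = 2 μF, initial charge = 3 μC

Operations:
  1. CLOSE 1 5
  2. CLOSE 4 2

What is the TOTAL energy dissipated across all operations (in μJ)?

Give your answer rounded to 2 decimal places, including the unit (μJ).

Answer: 8.25 μJ

Derivation:
Initial: C1(6μF, Q=15μC, V=2.50V), C2(4μF, Q=0μC, V=0.00V), C3(5μF, Q=11μC, V=2.20V), C4(6μF, Q=15μC, V=2.50V), C5(2μF, Q=3μC, V=1.50V)
Op 1: CLOSE 1-5: Q_total=18.00, C_total=8.00, V=2.25; Q1=13.50, Q5=4.50; dissipated=0.750
Op 2: CLOSE 4-2: Q_total=15.00, C_total=10.00, V=1.50; Q4=9.00, Q2=6.00; dissipated=7.500
Total dissipated: 8.250 μJ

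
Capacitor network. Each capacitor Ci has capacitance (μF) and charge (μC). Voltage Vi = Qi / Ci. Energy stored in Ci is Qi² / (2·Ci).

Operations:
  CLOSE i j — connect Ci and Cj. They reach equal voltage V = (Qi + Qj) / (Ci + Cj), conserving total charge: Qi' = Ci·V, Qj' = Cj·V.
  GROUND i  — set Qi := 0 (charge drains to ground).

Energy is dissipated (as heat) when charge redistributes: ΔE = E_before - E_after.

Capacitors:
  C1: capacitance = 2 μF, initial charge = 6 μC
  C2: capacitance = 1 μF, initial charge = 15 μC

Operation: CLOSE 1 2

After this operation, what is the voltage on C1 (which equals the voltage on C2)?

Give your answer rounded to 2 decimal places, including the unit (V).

Answer: 7.00 V

Derivation:
Initial: C1(2μF, Q=6μC, V=3.00V), C2(1μF, Q=15μC, V=15.00V)
Op 1: CLOSE 1-2: Q_total=21.00, C_total=3.00, V=7.00; Q1=14.00, Q2=7.00; dissipated=48.000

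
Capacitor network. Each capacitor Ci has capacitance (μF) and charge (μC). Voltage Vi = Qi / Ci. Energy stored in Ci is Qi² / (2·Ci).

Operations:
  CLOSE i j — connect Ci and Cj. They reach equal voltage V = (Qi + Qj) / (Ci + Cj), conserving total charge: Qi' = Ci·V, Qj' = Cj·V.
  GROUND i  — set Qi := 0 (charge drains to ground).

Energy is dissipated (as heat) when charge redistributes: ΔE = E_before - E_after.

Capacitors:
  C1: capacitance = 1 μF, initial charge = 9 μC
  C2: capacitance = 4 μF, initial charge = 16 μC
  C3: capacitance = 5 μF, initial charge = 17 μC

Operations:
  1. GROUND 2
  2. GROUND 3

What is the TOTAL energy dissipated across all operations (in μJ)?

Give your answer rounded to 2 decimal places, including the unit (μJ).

Initial: C1(1μF, Q=9μC, V=9.00V), C2(4μF, Q=16μC, V=4.00V), C3(5μF, Q=17μC, V=3.40V)
Op 1: GROUND 2: Q2=0; energy lost=32.000
Op 2: GROUND 3: Q3=0; energy lost=28.900
Total dissipated: 60.900 μJ

Answer: 60.90 μJ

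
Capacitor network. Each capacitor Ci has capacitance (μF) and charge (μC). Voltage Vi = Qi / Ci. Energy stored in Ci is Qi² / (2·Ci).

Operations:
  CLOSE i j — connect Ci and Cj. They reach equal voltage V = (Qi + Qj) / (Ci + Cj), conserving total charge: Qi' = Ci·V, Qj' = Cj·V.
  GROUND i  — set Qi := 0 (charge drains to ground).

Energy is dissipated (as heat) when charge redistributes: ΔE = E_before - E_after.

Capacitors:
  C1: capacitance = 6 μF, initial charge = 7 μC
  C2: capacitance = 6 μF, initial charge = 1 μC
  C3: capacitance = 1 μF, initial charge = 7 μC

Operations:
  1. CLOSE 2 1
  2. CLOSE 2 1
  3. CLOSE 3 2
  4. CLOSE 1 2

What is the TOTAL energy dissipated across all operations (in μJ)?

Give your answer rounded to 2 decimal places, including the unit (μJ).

Initial: C1(6μF, Q=7μC, V=1.17V), C2(6μF, Q=1μC, V=0.17V), C3(1μF, Q=7μC, V=7.00V)
Op 1: CLOSE 2-1: Q_total=8.00, C_total=12.00, V=0.67; Q2=4.00, Q1=4.00; dissipated=1.500
Op 2: CLOSE 2-1: Q_total=8.00, C_total=12.00, V=0.67; Q2=4.00, Q1=4.00; dissipated=0.000
Op 3: CLOSE 3-2: Q_total=11.00, C_total=7.00, V=1.57; Q3=1.57, Q2=9.43; dissipated=17.190
Op 4: CLOSE 1-2: Q_total=13.43, C_total=12.00, V=1.12; Q1=6.71, Q2=6.71; dissipated=1.228
Total dissipated: 19.918 μJ

Answer: 19.92 μJ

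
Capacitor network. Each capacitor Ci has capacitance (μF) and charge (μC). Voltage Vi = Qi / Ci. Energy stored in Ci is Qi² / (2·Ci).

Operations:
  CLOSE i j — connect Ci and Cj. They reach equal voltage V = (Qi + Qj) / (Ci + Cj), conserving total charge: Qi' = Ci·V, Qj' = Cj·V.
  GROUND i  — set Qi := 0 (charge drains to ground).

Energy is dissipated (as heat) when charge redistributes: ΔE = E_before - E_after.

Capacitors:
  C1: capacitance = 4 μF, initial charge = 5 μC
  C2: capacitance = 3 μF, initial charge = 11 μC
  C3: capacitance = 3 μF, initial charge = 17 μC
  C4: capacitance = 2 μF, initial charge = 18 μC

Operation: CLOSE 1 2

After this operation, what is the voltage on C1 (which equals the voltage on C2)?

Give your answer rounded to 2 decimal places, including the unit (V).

Answer: 2.29 V

Derivation:
Initial: C1(4μF, Q=5μC, V=1.25V), C2(3μF, Q=11μC, V=3.67V), C3(3μF, Q=17μC, V=5.67V), C4(2μF, Q=18μC, V=9.00V)
Op 1: CLOSE 1-2: Q_total=16.00, C_total=7.00, V=2.29; Q1=9.14, Q2=6.86; dissipated=5.006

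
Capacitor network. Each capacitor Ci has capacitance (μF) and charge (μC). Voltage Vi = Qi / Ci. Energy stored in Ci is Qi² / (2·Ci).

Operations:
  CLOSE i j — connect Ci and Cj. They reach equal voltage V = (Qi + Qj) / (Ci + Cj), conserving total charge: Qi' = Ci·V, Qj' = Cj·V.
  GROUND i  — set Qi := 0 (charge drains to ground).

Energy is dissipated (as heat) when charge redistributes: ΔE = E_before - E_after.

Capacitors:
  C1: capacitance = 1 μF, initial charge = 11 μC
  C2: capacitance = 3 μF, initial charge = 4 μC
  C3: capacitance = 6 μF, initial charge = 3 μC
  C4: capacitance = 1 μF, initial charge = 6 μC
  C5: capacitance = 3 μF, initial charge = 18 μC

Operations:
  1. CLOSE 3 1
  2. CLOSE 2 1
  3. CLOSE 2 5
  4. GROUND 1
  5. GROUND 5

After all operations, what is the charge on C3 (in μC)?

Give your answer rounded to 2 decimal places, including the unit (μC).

Answer: 12.00 μC

Derivation:
Initial: C1(1μF, Q=11μC, V=11.00V), C2(3μF, Q=4μC, V=1.33V), C3(6μF, Q=3μC, V=0.50V), C4(1μF, Q=6μC, V=6.00V), C5(3μF, Q=18μC, V=6.00V)
Op 1: CLOSE 3-1: Q_total=14.00, C_total=7.00, V=2.00; Q3=12.00, Q1=2.00; dissipated=47.250
Op 2: CLOSE 2-1: Q_total=6.00, C_total=4.00, V=1.50; Q2=4.50, Q1=1.50; dissipated=0.167
Op 3: CLOSE 2-5: Q_total=22.50, C_total=6.00, V=3.75; Q2=11.25, Q5=11.25; dissipated=15.188
Op 4: GROUND 1: Q1=0; energy lost=1.125
Op 5: GROUND 5: Q5=0; energy lost=21.094
Final charges: Q1=0.00, Q2=11.25, Q3=12.00, Q4=6.00, Q5=0.00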